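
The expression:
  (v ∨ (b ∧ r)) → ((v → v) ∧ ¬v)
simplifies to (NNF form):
¬v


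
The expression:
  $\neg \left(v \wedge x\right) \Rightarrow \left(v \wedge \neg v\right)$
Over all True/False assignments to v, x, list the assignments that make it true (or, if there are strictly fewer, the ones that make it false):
is true only for:
  v=True, x=True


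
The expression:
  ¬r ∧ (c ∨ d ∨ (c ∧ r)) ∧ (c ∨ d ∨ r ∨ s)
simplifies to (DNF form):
(c ∧ ¬r) ∨ (d ∧ ¬r)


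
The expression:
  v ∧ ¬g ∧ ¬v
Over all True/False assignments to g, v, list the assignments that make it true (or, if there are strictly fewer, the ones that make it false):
is never true.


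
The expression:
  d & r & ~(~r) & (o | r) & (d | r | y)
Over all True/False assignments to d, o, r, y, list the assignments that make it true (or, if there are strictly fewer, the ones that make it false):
is true only for:
  d=True, o=False, r=True, y=False;
  d=True, o=False, r=True, y=True;
  d=True, o=True, r=True, y=False;
  d=True, o=True, r=True, y=True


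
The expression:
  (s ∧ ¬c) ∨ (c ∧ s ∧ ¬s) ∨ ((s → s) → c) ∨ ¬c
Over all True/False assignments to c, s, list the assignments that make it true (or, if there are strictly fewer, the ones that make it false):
is always true.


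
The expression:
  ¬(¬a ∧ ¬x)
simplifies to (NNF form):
a ∨ x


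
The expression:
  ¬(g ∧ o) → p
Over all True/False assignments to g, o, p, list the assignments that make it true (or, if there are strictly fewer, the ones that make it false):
is false only for:
  g=False, o=False, p=False;
  g=False, o=True, p=False;
  g=True, o=False, p=False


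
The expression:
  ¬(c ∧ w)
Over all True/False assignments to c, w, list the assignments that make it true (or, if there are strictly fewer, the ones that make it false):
is false only for:
  c=True, w=True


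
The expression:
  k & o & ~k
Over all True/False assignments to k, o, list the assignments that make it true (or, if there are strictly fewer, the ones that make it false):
is never true.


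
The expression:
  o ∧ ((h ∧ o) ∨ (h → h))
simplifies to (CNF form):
o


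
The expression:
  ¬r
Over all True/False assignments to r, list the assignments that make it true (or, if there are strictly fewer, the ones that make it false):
is true only for:
  r=False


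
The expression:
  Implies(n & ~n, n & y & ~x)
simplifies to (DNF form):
True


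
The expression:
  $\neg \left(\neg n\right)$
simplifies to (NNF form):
$n$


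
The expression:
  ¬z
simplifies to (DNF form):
¬z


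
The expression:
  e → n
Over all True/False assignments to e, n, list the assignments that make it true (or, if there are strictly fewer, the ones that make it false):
is false only for:
  e=True, n=False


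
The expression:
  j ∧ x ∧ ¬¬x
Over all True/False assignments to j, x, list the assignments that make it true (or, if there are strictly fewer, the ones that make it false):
is true only for:
  j=True, x=True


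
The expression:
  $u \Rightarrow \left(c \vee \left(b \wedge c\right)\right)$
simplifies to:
$c \vee \neg u$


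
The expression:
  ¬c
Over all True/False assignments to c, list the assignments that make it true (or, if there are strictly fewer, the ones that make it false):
is true only for:
  c=False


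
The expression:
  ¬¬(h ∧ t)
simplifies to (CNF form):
h ∧ t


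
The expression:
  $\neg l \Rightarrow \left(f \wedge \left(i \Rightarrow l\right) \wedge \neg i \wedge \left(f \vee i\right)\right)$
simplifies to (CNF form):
$\left(f \vee l\right) \wedge \left(l \vee \neg i\right)$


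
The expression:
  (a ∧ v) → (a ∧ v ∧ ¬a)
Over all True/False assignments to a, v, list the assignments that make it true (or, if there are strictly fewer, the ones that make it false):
is false only for:
  a=True, v=True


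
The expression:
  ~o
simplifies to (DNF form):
~o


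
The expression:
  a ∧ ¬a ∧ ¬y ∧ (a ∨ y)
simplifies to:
False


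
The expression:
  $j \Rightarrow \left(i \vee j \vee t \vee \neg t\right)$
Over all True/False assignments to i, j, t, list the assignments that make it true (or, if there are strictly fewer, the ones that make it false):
is always true.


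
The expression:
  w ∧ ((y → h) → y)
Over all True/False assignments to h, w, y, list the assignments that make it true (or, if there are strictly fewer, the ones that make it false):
is true only for:
  h=False, w=True, y=True;
  h=True, w=True, y=True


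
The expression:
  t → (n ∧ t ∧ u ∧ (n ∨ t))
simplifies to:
(n ∧ u) ∨ ¬t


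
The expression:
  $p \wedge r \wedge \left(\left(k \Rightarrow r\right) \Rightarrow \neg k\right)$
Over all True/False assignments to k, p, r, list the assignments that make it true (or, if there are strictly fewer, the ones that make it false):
is true only for:
  k=False, p=True, r=True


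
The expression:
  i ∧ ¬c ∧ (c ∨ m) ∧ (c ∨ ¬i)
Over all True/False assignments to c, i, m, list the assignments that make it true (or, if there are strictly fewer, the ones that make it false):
is never true.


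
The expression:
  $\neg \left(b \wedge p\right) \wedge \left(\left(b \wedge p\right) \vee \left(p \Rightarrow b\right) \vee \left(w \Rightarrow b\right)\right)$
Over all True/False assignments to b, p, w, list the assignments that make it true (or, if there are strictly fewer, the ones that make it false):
is false only for:
  b=False, p=True, w=True;
  b=True, p=True, w=False;
  b=True, p=True, w=True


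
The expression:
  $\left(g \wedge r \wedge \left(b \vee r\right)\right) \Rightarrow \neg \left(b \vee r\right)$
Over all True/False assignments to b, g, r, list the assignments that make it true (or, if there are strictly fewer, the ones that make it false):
is false only for:
  b=False, g=True, r=True;
  b=True, g=True, r=True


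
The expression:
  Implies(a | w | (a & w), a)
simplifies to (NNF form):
a | ~w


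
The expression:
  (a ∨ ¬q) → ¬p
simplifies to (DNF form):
(q ∧ ¬a) ∨ ¬p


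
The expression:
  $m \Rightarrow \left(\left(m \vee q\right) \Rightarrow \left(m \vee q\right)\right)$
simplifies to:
$\text{True}$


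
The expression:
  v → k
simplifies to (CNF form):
k ∨ ¬v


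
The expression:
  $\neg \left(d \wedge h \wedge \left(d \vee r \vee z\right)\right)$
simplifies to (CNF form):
$\neg d \vee \neg h$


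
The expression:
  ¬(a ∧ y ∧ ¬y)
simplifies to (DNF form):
True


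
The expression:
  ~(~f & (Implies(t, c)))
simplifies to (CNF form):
(f | t) & (f | ~c)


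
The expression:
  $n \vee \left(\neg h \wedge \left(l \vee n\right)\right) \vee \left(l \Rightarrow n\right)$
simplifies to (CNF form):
$n \vee \neg h \vee \neg l$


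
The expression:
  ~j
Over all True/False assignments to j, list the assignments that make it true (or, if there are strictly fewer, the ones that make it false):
is true only for:
  j=False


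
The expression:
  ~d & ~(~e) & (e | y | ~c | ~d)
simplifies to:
e & ~d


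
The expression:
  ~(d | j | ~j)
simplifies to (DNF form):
False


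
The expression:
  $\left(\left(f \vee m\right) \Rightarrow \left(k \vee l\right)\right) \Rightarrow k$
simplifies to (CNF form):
$\left(k \vee \neg l\right) \wedge \left(f \vee k \vee m\right)$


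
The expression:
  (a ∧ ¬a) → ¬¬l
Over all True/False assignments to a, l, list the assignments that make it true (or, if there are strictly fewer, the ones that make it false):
is always true.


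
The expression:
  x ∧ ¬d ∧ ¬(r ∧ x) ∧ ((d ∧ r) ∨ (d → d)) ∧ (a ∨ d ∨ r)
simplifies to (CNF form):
a ∧ x ∧ ¬d ∧ ¬r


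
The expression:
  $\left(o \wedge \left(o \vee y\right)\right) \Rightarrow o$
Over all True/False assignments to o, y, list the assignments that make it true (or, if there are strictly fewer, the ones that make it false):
is always true.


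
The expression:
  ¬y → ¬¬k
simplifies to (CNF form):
k ∨ y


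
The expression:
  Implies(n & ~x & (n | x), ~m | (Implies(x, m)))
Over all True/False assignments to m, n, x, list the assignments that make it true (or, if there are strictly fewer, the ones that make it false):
is always true.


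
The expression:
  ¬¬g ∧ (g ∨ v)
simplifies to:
g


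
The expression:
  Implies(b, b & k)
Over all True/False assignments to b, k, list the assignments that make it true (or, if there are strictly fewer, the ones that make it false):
is false only for:
  b=True, k=False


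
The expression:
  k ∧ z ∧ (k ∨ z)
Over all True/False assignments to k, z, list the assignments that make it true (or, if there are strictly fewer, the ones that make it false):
is true only for:
  k=True, z=True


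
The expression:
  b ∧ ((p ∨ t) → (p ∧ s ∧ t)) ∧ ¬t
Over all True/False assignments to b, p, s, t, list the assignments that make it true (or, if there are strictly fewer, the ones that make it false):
is true only for:
  b=True, p=False, s=False, t=False;
  b=True, p=False, s=True, t=False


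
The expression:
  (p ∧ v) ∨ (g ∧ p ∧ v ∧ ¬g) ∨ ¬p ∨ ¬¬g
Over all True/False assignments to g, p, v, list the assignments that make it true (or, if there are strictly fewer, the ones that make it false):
is false only for:
  g=False, p=True, v=False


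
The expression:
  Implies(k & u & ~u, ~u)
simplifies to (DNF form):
True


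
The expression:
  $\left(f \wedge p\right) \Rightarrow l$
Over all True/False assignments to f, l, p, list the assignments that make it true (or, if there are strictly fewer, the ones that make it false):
is false only for:
  f=True, l=False, p=True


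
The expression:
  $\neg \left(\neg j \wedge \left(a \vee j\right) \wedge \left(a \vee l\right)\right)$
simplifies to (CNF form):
$j \vee \neg a$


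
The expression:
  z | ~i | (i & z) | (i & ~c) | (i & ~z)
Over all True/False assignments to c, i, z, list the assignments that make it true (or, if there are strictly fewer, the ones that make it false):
is always true.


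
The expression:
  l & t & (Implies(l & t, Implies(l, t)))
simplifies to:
l & t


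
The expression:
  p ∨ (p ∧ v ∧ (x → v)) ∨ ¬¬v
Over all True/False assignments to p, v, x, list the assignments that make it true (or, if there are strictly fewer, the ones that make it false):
is false only for:
  p=False, v=False, x=False;
  p=False, v=False, x=True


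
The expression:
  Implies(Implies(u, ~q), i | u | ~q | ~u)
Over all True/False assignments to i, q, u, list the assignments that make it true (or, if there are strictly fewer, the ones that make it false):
is always true.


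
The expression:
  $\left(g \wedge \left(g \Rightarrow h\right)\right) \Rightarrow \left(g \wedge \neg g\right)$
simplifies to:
$\neg g \vee \neg h$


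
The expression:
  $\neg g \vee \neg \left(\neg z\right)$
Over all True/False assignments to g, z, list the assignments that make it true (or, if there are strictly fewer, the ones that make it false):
is false only for:
  g=True, z=False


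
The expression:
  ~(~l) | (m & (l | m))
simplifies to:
l | m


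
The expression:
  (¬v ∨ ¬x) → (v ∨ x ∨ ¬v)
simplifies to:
True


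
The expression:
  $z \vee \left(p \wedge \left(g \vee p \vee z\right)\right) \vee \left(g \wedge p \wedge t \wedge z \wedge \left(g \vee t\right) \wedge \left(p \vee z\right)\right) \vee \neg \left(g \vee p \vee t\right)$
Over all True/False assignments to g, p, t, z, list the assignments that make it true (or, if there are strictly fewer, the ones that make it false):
is false only for:
  g=False, p=False, t=True, z=False;
  g=True, p=False, t=False, z=False;
  g=True, p=False, t=True, z=False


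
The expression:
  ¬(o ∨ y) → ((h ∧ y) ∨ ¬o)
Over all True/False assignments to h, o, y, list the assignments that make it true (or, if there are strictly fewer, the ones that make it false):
is always true.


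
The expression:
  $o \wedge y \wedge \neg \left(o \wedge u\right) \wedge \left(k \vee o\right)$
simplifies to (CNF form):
$o \wedge y \wedge \neg u$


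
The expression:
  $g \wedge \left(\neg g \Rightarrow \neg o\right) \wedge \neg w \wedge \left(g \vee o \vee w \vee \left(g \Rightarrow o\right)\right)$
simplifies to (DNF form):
$g \wedge \neg w$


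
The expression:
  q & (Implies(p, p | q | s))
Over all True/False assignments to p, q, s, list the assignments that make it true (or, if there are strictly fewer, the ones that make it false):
is true only for:
  p=False, q=True, s=False;
  p=False, q=True, s=True;
  p=True, q=True, s=False;
  p=True, q=True, s=True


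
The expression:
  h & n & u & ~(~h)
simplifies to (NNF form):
h & n & u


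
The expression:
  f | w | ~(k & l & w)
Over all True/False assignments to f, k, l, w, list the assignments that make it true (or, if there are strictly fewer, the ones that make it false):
is always true.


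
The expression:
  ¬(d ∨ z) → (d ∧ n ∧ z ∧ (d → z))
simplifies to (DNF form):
d ∨ z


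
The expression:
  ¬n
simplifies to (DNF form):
¬n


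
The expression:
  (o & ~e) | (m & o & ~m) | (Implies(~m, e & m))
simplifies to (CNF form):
(m | o) & (m | ~e)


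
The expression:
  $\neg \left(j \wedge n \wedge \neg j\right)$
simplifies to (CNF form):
$\text{True}$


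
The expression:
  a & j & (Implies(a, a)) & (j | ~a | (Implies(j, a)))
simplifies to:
a & j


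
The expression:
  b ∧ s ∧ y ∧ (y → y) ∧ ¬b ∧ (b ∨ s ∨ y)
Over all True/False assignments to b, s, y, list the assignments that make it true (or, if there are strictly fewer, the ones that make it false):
is never true.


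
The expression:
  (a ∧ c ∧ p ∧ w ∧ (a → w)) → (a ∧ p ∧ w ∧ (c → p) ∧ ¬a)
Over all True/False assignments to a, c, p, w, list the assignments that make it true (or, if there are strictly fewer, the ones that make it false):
is false only for:
  a=True, c=True, p=True, w=True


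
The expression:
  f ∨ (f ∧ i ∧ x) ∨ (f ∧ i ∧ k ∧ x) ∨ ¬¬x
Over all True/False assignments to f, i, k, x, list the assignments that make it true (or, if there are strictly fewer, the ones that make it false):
is false only for:
  f=False, i=False, k=False, x=False;
  f=False, i=False, k=True, x=False;
  f=False, i=True, k=False, x=False;
  f=False, i=True, k=True, x=False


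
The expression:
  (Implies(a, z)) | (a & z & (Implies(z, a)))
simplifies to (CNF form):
z | ~a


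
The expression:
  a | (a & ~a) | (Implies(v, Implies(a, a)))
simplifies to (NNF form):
True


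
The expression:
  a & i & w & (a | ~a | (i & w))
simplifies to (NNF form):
a & i & w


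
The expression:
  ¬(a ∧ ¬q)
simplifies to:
q ∨ ¬a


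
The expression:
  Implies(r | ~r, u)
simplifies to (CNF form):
u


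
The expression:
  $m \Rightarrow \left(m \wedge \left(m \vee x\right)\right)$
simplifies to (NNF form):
$\text{True}$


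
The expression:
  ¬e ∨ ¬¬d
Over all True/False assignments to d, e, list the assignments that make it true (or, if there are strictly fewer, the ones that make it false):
is false only for:
  d=False, e=True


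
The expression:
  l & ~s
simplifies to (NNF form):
l & ~s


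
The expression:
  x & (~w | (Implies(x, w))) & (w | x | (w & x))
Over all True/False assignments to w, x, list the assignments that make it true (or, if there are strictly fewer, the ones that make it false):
is true only for:
  w=False, x=True;
  w=True, x=True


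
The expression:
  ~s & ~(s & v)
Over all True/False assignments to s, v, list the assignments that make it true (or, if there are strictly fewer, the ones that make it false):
is true only for:
  s=False, v=False;
  s=False, v=True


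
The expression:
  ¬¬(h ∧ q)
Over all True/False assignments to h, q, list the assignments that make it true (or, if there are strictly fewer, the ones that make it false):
is true only for:
  h=True, q=True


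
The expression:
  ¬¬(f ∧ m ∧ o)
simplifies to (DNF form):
f ∧ m ∧ o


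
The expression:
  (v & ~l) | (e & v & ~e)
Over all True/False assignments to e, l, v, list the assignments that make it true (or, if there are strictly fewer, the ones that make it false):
is true only for:
  e=False, l=False, v=True;
  e=True, l=False, v=True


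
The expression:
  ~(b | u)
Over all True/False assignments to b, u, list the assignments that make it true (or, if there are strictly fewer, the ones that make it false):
is true only for:
  b=False, u=False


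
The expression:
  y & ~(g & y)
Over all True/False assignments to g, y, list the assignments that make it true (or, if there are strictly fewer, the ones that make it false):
is true only for:
  g=False, y=True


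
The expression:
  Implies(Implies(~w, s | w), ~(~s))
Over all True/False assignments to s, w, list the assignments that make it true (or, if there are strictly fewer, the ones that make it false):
is false only for:
  s=False, w=True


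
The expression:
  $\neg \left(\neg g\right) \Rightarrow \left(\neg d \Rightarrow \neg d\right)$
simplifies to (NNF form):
$\text{True}$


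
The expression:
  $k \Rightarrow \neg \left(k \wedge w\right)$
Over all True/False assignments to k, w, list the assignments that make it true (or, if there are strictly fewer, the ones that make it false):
is false only for:
  k=True, w=True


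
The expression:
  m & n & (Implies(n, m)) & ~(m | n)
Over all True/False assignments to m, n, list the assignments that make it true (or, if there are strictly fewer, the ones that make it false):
is never true.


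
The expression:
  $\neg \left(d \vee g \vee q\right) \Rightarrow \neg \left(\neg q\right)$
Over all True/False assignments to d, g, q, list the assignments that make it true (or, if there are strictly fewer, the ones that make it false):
is false only for:
  d=False, g=False, q=False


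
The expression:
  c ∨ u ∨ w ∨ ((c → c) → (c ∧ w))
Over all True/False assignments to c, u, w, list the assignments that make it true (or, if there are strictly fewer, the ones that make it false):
is false only for:
  c=False, u=False, w=False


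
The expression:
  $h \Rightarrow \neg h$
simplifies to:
$\neg h$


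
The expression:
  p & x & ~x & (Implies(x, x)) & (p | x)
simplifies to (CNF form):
False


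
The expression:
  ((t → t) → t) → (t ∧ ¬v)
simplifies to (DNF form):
¬t ∨ ¬v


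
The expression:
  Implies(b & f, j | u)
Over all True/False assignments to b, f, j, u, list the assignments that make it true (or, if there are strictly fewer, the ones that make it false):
is false only for:
  b=True, f=True, j=False, u=False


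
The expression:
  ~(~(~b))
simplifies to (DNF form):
~b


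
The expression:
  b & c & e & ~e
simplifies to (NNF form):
False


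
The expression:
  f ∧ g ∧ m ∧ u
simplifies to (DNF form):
f ∧ g ∧ m ∧ u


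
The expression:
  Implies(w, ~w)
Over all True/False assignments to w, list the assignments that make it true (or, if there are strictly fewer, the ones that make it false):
is true only for:
  w=False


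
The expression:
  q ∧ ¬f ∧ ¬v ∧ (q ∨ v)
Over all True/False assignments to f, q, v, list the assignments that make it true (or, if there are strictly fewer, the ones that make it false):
is true only for:
  f=False, q=True, v=False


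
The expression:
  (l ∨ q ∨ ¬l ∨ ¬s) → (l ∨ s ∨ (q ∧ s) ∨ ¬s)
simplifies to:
True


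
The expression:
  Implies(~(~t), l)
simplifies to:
l | ~t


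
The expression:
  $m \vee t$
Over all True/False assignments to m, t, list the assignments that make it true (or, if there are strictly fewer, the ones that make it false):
is false only for:
  m=False, t=False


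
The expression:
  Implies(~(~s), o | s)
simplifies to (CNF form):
True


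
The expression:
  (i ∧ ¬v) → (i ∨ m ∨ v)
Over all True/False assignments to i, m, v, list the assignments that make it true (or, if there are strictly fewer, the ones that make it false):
is always true.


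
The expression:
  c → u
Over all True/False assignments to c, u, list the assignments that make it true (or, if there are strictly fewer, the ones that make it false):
is false only for:
  c=True, u=False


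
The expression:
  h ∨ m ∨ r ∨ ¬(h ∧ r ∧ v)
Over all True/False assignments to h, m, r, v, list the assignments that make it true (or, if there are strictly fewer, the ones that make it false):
is always true.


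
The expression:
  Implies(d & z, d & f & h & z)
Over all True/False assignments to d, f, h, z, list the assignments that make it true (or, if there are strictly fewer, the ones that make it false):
is false only for:
  d=True, f=False, h=False, z=True;
  d=True, f=False, h=True, z=True;
  d=True, f=True, h=False, z=True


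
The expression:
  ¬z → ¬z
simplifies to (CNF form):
True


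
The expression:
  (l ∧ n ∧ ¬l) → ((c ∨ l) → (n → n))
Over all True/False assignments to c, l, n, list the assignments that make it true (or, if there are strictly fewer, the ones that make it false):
is always true.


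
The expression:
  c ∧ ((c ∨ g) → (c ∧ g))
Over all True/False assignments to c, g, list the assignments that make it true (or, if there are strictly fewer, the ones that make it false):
is true only for:
  c=True, g=True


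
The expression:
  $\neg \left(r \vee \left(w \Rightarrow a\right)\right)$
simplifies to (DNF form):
$w \wedge \neg a \wedge \neg r$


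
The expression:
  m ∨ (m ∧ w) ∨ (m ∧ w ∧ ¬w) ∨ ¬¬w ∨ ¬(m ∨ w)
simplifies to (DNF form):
True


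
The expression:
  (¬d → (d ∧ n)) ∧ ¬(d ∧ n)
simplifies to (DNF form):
d ∧ ¬n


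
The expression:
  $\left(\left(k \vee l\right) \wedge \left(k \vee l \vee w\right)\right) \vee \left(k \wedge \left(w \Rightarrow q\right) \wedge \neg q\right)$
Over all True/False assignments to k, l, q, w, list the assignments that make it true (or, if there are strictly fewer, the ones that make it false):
is false only for:
  k=False, l=False, q=False, w=False;
  k=False, l=False, q=False, w=True;
  k=False, l=False, q=True, w=False;
  k=False, l=False, q=True, w=True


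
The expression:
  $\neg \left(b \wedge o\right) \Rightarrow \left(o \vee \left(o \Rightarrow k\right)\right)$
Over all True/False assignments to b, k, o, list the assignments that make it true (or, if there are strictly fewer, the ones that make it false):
is always true.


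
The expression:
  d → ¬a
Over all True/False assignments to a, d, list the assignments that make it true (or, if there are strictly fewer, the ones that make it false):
is false only for:
  a=True, d=True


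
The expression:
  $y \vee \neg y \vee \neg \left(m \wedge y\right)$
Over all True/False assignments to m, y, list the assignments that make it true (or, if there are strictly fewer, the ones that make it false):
is always true.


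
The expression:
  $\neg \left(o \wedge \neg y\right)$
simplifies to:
$y \vee \neg o$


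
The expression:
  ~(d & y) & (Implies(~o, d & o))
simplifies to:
o & (~d | ~y)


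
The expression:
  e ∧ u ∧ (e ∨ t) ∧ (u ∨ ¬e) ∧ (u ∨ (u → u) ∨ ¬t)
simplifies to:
e ∧ u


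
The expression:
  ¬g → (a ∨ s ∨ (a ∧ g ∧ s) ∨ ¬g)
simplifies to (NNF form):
True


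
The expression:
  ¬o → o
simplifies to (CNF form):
o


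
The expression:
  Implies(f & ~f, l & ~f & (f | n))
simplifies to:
True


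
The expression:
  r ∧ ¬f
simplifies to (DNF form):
r ∧ ¬f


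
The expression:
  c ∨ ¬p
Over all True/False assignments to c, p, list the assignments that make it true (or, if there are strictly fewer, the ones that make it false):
is false only for:
  c=False, p=True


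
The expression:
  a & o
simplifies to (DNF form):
a & o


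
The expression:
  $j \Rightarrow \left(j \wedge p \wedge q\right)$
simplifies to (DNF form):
$\left(p \wedge q\right) \vee \neg j$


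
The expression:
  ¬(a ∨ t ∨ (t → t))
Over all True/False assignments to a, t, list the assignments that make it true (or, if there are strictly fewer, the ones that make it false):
is never true.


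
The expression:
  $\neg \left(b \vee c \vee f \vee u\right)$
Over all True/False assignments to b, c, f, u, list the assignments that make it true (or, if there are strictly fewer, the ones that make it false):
is true only for:
  b=False, c=False, f=False, u=False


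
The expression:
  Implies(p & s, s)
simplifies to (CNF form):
True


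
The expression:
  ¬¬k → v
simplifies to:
v ∨ ¬k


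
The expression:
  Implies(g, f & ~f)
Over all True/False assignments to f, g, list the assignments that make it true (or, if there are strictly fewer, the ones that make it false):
is true only for:
  f=False, g=False;
  f=True, g=False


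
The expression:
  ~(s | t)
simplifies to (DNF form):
~s & ~t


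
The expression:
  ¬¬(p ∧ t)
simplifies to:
p ∧ t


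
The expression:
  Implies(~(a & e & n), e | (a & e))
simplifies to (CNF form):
e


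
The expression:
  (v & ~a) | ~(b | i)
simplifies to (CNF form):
(v | ~b) & (v | ~i) & (~a | ~b) & (~a | ~i)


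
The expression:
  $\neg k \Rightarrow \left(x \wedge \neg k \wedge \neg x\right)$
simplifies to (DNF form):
$k$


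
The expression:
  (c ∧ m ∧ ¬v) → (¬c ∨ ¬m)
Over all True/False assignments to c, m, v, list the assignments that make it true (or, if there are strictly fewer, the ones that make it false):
is false only for:
  c=True, m=True, v=False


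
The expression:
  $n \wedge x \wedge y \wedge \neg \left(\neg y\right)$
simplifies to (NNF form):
$n \wedge x \wedge y$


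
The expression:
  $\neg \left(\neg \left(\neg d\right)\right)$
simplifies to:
$\neg d$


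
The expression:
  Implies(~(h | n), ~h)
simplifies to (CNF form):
True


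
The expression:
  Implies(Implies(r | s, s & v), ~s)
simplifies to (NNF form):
~s | ~v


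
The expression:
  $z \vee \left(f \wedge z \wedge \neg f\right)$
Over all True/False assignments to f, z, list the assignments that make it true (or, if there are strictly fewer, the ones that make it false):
is true only for:
  f=False, z=True;
  f=True, z=True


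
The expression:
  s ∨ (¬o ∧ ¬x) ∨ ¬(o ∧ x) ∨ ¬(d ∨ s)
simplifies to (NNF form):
s ∨ ¬d ∨ ¬o ∨ ¬x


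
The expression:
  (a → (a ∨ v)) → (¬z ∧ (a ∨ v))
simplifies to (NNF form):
¬z ∧ (a ∨ v)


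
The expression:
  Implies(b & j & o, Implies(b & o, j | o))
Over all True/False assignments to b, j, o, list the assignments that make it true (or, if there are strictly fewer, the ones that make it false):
is always true.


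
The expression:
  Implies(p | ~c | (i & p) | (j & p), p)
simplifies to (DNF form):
c | p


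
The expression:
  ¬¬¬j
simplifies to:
¬j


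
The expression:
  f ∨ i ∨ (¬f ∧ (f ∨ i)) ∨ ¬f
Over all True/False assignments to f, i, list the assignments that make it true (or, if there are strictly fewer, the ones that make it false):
is always true.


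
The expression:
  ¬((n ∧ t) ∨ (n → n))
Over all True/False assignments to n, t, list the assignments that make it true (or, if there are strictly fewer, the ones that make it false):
is never true.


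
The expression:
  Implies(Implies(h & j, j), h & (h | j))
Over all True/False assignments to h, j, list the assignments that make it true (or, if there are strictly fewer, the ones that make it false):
is true only for:
  h=True, j=False;
  h=True, j=True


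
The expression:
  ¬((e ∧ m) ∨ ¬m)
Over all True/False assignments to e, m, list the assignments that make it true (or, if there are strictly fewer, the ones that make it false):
is true only for:
  e=False, m=True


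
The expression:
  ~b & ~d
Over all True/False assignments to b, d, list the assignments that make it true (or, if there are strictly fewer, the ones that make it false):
is true only for:
  b=False, d=False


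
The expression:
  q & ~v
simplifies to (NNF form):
q & ~v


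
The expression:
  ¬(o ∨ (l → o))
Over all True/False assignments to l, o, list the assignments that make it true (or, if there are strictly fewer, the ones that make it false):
is true only for:
  l=True, o=False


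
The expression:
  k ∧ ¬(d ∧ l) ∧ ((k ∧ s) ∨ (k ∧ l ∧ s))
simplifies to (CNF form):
k ∧ s ∧ (¬d ∨ ¬l)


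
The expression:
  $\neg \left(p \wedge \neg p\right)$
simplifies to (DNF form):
$\text{True}$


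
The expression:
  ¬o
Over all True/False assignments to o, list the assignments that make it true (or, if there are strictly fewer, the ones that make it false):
is true only for:
  o=False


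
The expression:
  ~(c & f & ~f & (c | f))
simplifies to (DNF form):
True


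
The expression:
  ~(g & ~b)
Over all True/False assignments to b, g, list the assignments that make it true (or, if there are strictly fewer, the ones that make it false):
is false only for:
  b=False, g=True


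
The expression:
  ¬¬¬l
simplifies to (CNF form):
¬l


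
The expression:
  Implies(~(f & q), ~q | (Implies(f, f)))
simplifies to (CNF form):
True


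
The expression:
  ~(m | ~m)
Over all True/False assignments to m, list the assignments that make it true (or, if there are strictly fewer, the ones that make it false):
is never true.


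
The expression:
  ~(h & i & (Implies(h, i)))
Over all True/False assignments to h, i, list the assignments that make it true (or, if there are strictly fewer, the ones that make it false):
is false only for:
  h=True, i=True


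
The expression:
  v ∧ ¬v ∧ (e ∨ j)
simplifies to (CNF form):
False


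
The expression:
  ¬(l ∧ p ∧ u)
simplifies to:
¬l ∨ ¬p ∨ ¬u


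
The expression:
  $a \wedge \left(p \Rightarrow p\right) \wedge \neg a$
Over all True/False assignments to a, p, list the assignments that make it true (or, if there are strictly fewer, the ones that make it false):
is never true.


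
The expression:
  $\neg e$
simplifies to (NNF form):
$\neg e$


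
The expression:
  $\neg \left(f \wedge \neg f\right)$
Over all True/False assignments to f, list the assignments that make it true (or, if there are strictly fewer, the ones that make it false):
is always true.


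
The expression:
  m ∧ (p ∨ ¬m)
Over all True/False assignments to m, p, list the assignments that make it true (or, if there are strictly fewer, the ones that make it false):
is true only for:
  m=True, p=True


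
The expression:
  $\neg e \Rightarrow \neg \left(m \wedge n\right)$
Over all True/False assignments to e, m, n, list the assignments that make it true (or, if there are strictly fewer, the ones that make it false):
is false only for:
  e=False, m=True, n=True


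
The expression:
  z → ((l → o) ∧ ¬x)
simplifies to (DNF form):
(o ∧ ¬x) ∨ (¬l ∧ ¬x) ∨ ¬z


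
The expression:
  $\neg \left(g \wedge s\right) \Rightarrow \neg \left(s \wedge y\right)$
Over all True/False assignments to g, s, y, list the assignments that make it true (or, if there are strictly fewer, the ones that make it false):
is false only for:
  g=False, s=True, y=True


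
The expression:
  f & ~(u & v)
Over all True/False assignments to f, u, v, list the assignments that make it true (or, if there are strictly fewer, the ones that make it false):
is true only for:
  f=True, u=False, v=False;
  f=True, u=False, v=True;
  f=True, u=True, v=False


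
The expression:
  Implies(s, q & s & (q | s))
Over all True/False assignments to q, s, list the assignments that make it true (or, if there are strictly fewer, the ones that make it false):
is false only for:
  q=False, s=True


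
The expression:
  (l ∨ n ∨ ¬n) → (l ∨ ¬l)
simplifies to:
True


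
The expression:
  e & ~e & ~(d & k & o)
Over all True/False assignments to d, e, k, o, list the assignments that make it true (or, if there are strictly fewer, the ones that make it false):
is never true.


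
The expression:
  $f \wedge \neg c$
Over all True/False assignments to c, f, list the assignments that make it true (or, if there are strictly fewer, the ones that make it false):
is true only for:
  c=False, f=True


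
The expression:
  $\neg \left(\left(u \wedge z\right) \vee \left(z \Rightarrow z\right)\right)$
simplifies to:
$\text{False}$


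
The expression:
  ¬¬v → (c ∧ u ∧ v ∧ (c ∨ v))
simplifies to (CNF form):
(c ∨ ¬v) ∧ (u ∨ ¬v)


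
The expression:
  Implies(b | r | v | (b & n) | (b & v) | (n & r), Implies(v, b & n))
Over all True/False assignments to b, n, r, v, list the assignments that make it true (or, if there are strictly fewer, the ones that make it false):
is false only for:
  b=False, n=False, r=False, v=True;
  b=False, n=False, r=True, v=True;
  b=False, n=True, r=False, v=True;
  b=False, n=True, r=True, v=True;
  b=True, n=False, r=False, v=True;
  b=True, n=False, r=True, v=True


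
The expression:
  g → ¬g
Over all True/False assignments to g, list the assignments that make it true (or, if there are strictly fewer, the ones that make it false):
is true only for:
  g=False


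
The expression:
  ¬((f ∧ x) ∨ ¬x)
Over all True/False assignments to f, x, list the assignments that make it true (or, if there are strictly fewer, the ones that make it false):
is true only for:
  f=False, x=True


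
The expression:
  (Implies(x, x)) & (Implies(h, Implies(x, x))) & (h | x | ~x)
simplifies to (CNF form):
True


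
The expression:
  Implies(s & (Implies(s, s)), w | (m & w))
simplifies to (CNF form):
w | ~s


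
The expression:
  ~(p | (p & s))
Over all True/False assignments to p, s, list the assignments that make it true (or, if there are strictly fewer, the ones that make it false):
is true only for:
  p=False, s=False;
  p=False, s=True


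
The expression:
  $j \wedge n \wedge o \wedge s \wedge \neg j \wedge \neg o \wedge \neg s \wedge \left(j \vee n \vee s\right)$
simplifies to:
$\text{False}$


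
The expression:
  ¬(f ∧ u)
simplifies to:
¬f ∨ ¬u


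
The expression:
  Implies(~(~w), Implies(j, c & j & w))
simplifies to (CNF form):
c | ~j | ~w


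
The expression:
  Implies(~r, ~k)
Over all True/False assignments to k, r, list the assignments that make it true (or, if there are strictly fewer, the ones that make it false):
is false only for:
  k=True, r=False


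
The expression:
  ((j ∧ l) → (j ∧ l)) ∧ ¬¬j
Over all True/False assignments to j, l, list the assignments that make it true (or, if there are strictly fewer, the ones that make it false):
is true only for:
  j=True, l=False;
  j=True, l=True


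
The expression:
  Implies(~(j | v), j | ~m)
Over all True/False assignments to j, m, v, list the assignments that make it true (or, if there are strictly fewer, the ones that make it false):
is false only for:
  j=False, m=True, v=False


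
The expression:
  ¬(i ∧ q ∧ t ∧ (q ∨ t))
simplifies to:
¬i ∨ ¬q ∨ ¬t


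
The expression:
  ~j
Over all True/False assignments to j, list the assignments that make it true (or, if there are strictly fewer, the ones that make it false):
is true only for:
  j=False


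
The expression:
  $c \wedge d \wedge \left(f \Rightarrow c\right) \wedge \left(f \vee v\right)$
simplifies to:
$c \wedge d \wedge \left(f \vee v\right)$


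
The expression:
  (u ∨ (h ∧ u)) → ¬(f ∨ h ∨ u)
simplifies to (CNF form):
¬u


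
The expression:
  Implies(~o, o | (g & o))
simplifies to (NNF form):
o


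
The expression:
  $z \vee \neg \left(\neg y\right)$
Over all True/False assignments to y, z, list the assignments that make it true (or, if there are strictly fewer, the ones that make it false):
is false only for:
  y=False, z=False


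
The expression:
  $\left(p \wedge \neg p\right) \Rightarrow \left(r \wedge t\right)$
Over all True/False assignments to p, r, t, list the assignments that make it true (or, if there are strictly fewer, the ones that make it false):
is always true.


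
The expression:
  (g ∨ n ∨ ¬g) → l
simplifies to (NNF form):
l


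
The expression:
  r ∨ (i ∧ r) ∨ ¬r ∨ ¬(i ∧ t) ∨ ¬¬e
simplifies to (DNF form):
True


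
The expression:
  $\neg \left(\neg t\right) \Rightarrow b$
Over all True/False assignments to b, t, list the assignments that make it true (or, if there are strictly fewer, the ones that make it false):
is false only for:
  b=False, t=True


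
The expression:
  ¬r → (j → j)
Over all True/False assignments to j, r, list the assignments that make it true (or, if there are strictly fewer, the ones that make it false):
is always true.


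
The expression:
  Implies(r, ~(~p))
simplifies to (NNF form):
p | ~r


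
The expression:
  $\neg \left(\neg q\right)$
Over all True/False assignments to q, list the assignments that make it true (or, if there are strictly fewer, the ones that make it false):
is true only for:
  q=True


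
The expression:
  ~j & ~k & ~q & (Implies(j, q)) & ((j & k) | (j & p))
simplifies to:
False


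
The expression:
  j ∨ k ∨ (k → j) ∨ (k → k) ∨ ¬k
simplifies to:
True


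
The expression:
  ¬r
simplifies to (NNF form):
¬r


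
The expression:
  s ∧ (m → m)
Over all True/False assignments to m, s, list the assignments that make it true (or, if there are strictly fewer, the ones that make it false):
is true only for:
  m=False, s=True;
  m=True, s=True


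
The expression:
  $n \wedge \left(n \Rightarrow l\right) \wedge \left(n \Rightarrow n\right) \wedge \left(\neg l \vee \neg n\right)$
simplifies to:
$\text{False}$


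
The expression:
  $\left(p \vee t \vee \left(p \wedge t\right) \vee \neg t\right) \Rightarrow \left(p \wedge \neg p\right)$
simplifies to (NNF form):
$\text{False}$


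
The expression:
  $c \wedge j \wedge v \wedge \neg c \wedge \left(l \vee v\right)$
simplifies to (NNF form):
$\text{False}$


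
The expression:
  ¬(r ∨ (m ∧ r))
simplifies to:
¬r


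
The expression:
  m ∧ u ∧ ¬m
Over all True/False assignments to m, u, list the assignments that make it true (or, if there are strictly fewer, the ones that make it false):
is never true.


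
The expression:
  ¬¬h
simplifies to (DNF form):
h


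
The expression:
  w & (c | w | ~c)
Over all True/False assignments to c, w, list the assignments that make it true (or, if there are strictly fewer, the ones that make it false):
is true only for:
  c=False, w=True;
  c=True, w=True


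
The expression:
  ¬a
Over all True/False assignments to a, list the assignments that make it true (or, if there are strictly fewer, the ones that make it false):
is true only for:
  a=False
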